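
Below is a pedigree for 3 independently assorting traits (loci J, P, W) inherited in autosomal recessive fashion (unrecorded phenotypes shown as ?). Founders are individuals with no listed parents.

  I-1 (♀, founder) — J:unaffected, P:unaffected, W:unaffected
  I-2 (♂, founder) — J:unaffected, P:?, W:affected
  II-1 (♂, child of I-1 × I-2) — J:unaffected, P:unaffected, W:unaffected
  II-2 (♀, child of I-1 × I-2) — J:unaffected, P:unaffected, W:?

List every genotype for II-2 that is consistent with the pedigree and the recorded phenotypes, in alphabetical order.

J/I-1 un ·: JJ|Jj
J/I-2 un ·: JJ|Jj
J/II-1 un I-1×I-2: JJ|Jj
J/II-2 un I-1×I-2: JJ|Jj
⇒ J over [I-1,I-2,II-1,II-2]: 13 consistent
P/I-1 un ·: PP|Pp
P/I-2 ? ·: PP|Pp|pp
P/II-1 un I-1×I-2: PP|Pp
P/II-2 un I-1×I-2: PP|Pp
⇒ P over [I-1,I-2,II-1,II-2]: 15 consistent
W/I-1 un ·: WW|Ww
W/I-2 aff ·: ww
W/II-1 un I-1×I-2: Ww
W/II-2 ? I-1×I-2: Ww|ww
⇒ W over [I-1,I-2,II-1,II-2]: 3 consistent

II-2 ∈ {JJ PP Ww, JJ PP ww, JJ Pp Ww, JJ Pp ww, Jj PP Ww, Jj PP ww, Jj Pp Ww, Jj Pp ww}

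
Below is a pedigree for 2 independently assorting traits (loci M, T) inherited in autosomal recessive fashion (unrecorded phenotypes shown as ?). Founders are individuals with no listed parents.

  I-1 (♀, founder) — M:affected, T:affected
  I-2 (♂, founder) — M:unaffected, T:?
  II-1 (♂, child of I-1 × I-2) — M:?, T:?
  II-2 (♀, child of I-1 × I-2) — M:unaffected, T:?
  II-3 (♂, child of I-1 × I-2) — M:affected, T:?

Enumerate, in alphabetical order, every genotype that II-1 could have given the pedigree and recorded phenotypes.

M/I-1 aff ·: mm
M/I-2 un ·: Mm
M/II-1 ? I-1×I-2: Mm|mm
M/II-2 un I-1×I-2: Mm
M/II-3 aff I-1×I-2: mm
⇒ M over [I-1,I-2,II-1,II-2,II-3]: 2 consistent
T/I-1 aff ·: tt
T/I-2 ? ·: TT|Tt|tt
T/II-1 ? I-1×I-2: Tt|tt
T/II-2 ? I-1×I-2: Tt|tt
T/II-3 ? I-1×I-2: Tt|tt
⇒ T over [I-1,I-2,II-1,II-2,II-3]: 10 consistent

II-1 ∈ {Mm Tt, Mm tt, mm Tt, mm tt}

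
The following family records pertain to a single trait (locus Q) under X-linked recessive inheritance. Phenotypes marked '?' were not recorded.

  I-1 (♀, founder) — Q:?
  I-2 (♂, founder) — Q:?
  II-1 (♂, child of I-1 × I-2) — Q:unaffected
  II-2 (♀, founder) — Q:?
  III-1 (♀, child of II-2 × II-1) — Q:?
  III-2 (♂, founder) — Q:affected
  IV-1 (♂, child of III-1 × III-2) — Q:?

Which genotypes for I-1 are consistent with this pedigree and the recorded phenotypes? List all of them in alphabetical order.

I-1 ∈ {X^QX^Q, X^QX^q}

Q/I-1 ? ·: X^QX^Q|X^QX^q
Q/I-2 ? ·: X^QY|X^qY
Q/II-1 un I-1×I-2: X^QY
Q/II-2 ? ·: X^QX^Q|X^QX^q|X^qX^q
Q/III-1 ? II-2×II-1: X^QX^Q|X^QX^q
Q/III-2 aff ·: X^qY
Q/IV-1 ? III-1×III-2: X^QY|X^qY
⇒ Q over [I-1,I-2,II-1,II-2,III-1,III-2,IV-1]: 24 consistent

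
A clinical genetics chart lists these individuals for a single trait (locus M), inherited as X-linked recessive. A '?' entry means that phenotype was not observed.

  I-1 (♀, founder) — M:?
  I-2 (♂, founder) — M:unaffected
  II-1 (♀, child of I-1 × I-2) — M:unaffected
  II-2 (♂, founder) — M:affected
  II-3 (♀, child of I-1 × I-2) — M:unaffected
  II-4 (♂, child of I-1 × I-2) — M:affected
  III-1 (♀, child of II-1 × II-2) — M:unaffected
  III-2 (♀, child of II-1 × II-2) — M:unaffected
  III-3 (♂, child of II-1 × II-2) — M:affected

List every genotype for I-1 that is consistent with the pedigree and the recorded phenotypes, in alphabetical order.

I-1 ∈ {X^MX^m, X^mX^m}

M/I-1 ? ·: X^MX^m|X^mX^m
M/I-2 un ·: X^MY
M/II-1 un I-1×I-2: X^MX^m
M/II-2 aff ·: X^mY
M/II-3 un I-1×I-2: X^MX^M|X^MX^m
M/II-4 aff I-1×I-2: X^mY
M/III-1 un II-1×II-2: X^MX^m
M/III-2 un II-1×II-2: X^MX^m
M/III-3 aff II-1×II-2: X^mY
⇒ M over [I-1,I-2,II-1,II-2,II-3,II-4,III-1,III-2,III-3]: 3 consistent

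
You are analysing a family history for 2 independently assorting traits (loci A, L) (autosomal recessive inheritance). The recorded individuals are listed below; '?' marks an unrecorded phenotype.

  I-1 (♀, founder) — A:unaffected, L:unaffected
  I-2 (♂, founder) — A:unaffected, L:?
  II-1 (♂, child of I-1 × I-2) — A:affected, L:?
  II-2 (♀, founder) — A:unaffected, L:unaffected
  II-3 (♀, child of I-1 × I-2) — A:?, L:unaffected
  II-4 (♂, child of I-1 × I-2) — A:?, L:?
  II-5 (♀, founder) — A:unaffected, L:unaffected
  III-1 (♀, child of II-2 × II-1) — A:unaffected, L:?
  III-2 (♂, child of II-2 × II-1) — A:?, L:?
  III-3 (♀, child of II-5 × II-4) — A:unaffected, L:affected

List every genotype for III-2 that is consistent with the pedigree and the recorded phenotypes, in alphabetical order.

A/I-1 un ·: Aa
A/I-2 un ·: Aa
A/II-1 aff I-1×I-2: aa
A/II-2 un ·: AA|Aa
A/II-3 ? I-1×I-2: AA|Aa|aa
A/II-4 ? I-1×I-2: AA|Aa|aa
A/II-5 un ·: AA|Aa
A/III-1 un II-2×II-1: Aa
A/III-2 ? II-2×II-1: Aa|aa
A/III-3 un II-5×II-4: AA|Aa
⇒ A over [I-1,I-2,II-1,II-2,II-3,II-4,II-5,III-1,III-2,III-3]: 81 consistent
L/I-1 un ·: LL|Ll
L/I-2 ? ·: LL|Ll|ll
L/II-1 ? I-1×I-2: LL|Ll|ll
L/II-2 un ·: LL|Ll
L/II-3 un I-1×I-2: LL|Ll
L/II-4 ? I-1×I-2: Ll|ll
L/II-5 un ·: Ll
L/III-1 ? II-2×II-1: LL|Ll|ll
L/III-2 ? II-2×II-1: LL|Ll|ll
L/III-3 aff II-5×II-4: ll
⇒ L over [I-1,I-2,II-1,II-2,II-3,II-4,II-5,III-1,III-2,III-3]: 213 consistent

III-2 ∈ {Aa LL, Aa Ll, Aa ll, aa LL, aa Ll, aa ll}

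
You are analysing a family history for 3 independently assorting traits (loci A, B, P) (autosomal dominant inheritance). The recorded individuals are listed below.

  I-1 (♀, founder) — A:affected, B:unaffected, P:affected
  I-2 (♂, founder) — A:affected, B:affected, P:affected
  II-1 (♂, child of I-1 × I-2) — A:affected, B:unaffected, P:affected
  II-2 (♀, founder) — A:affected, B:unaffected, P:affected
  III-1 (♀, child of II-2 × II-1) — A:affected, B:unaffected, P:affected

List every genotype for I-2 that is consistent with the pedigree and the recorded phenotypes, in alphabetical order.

I-2 ∈ {AA Bb PP, AA Bb Pp, Aa Bb PP, Aa Bb Pp}

A/I-1 aff ·: Aa|AA
A/I-2 aff ·: Aa|AA
A/II-1 aff I-1×I-2: Aa|AA
A/II-2 aff ·: Aa|AA
A/III-1 aff II-2×II-1: Aa|AA
⇒ A over [I-1,I-2,II-1,II-2,III-1]: 24 consistent
B/I-1 un ·: bb
B/I-2 aff ·: Bb
B/II-1 un I-1×I-2: bb
B/II-2 un ·: bb
B/III-1 un II-2×II-1: bb
⇒ B over [I-1,I-2,II-1,II-2,III-1]: 1 consistent
P/I-1 aff ·: Pp|PP
P/I-2 aff ·: Pp|PP
P/II-1 aff I-1×I-2: Pp|PP
P/II-2 aff ·: Pp|PP
P/III-1 aff II-2×II-1: Pp|PP
⇒ P over [I-1,I-2,II-1,II-2,III-1]: 24 consistent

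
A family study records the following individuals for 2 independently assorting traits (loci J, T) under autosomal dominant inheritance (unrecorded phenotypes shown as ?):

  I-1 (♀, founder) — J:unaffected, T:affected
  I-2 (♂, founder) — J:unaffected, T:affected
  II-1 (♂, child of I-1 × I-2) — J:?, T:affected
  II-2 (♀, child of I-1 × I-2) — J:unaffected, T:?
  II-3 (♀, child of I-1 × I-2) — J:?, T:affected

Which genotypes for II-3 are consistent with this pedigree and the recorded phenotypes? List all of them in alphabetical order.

J/I-1 un ·: jj
J/I-2 un ·: jj
J/II-1 ? I-1×I-2: jj
J/II-2 un I-1×I-2: jj
J/II-3 ? I-1×I-2: jj
⇒ J over [I-1,I-2,II-1,II-2,II-3]: 1 consistent
T/I-1 aff ·: Tt|TT
T/I-2 aff ·: Tt|TT
T/II-1 aff I-1×I-2: Tt|TT
T/II-2 ? I-1×I-2: tt|Tt|TT
T/II-3 aff I-1×I-2: Tt|TT
⇒ T over [I-1,I-2,II-1,II-2,II-3]: 29 consistent

II-3 ∈ {jj TT, jj Tt}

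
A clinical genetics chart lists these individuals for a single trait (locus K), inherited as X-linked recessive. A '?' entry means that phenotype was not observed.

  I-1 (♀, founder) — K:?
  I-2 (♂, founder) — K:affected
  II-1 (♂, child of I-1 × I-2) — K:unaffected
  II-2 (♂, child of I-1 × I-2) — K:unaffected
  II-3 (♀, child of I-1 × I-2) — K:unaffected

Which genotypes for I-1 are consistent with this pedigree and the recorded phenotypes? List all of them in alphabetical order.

I-1 ∈ {X^KX^K, X^KX^k}

K/I-1 ? ·: X^KX^K|X^KX^k
K/I-2 aff ·: X^kY
K/II-1 un I-1×I-2: X^KY
K/II-2 un I-1×I-2: X^KY
K/II-3 un I-1×I-2: X^KX^k
⇒ K over [I-1,I-2,II-1,II-2,II-3]: 2 consistent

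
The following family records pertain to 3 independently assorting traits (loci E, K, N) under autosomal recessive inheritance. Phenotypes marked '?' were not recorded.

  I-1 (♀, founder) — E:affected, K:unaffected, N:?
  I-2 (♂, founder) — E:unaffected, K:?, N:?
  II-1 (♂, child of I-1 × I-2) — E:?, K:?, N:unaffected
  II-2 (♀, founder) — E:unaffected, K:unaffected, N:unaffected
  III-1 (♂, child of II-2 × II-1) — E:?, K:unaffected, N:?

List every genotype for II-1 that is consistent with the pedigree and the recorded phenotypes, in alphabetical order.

E/I-1 aff ·: ee
E/I-2 un ·: EE|Ee
E/II-1 ? I-1×I-2: Ee|ee
E/II-2 un ·: EE|Ee
E/III-1 ? II-2×II-1: EE|Ee|ee
⇒ E over [I-1,I-2,II-1,II-2,III-1]: 13 consistent
K/I-1 un ·: KK|Kk
K/I-2 ? ·: KK|Kk|kk
K/II-1 ? I-1×I-2: KK|Kk|kk
K/II-2 un ·: KK|Kk
K/III-1 un II-2×II-1: KK|Kk
⇒ K over [I-1,I-2,II-1,II-2,III-1]: 36 consistent
N/I-1 ? ·: NN|Nn|nn
N/I-2 ? ·: NN|Nn|nn
N/II-1 un I-1×I-2: NN|Nn
N/II-2 un ·: NN|Nn
N/III-1 ? II-2×II-1: NN|Nn|nn
⇒ N over [I-1,I-2,II-1,II-2,III-1]: 47 consistent

II-1 ∈ {Ee KK NN, Ee KK Nn, Ee Kk NN, Ee Kk Nn, Ee kk NN, Ee kk Nn, ee KK NN, ee KK Nn, ee Kk NN, ee Kk Nn, ee kk NN, ee kk Nn}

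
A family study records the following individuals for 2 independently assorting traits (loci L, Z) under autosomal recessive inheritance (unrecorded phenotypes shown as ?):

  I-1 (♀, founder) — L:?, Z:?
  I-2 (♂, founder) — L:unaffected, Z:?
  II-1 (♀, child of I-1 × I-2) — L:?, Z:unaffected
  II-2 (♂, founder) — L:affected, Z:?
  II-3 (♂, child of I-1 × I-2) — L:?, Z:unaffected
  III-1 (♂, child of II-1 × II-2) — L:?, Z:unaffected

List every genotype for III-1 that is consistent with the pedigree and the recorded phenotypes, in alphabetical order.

L/I-1 ? ·: LL|Ll|ll
L/I-2 un ·: LL|Ll
L/II-1 ? I-1×I-2: LL|Ll|ll
L/II-2 aff ·: ll
L/II-3 ? I-1×I-2: LL|Ll|ll
L/III-1 ? II-1×II-2: Ll|ll
⇒ L over [I-1,I-2,II-1,II-2,II-3,III-1]: 33 consistent
Z/I-1 ? ·: ZZ|Zz|zz
Z/I-2 ? ·: ZZ|Zz|zz
Z/II-1 un I-1×I-2: ZZ|Zz
Z/II-2 ? ·: ZZ|Zz|zz
Z/II-3 un I-1×I-2: ZZ|Zz
Z/III-1 un II-1×II-2: ZZ|Zz
⇒ Z over [I-1,I-2,II-1,II-2,II-3,III-1]: 78 consistent

III-1 ∈ {Ll ZZ, Ll Zz, ll ZZ, ll Zz}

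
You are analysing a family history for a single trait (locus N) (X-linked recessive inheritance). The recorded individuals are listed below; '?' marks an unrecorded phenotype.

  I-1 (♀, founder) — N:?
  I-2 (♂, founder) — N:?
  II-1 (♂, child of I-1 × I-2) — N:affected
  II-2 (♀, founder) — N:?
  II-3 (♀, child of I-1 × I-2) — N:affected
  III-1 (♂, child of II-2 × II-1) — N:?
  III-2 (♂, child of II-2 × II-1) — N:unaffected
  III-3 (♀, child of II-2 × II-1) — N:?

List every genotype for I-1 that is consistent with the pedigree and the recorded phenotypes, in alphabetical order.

N/I-1 ? ·: X^NX^n|X^nX^n
N/I-2 ? ·: X^nY
N/II-1 aff I-1×I-2: X^nY
N/II-2 ? ·: X^NX^N|X^NX^n
N/II-3 aff I-1×I-2: X^nX^n
N/III-1 ? II-2×II-1: X^NY|X^nY
N/III-2 un II-2×II-1: X^NY
N/III-3 ? II-2×II-1: X^NX^n|X^nX^n
⇒ N over [I-1,I-2,II-1,II-2,II-3,III-1,III-2,III-3]: 10 consistent

I-1 ∈ {X^NX^n, X^nX^n}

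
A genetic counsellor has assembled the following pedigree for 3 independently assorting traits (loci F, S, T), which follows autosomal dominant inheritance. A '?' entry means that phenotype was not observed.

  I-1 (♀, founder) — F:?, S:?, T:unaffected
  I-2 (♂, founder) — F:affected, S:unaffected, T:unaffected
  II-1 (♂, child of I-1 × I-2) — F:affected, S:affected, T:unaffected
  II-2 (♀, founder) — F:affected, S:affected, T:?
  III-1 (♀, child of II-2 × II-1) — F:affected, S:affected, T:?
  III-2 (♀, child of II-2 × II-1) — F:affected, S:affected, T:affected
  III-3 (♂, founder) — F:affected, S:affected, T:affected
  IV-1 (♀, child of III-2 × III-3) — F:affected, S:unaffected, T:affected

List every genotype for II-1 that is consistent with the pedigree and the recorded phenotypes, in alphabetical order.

F/I-1 ? ·: ff|Ff|FF
F/I-2 aff ·: Ff|FF
F/II-1 aff I-1×I-2: Ff|FF
F/II-2 aff ·: Ff|FF
F/III-1 aff II-2×II-1: Ff|FF
F/III-2 aff II-2×II-1: Ff|FF
F/III-3 aff ·: Ff|FF
F/IV-1 aff III-2×III-3: Ff|FF
⇒ F over [I-1,I-2,II-1,II-2,III-1,III-2,III-3,IV-1]: 208 consistent
S/I-1 ? ·: Ss|SS
S/I-2 un ·: ss
S/II-1 aff I-1×I-2: Ss
S/II-2 aff ·: Ss|SS
S/III-1 aff II-2×II-1: Ss|SS
S/III-2 aff II-2×II-1: Ss
S/III-3 aff ·: Ss
S/IV-1 un III-2×III-3: ss
⇒ S over [I-1,I-2,II-1,II-2,III-1,III-2,III-3,IV-1]: 8 consistent
T/I-1 un ·: tt
T/I-2 un ·: tt
T/II-1 un I-1×I-2: tt
T/II-2 ? ·: Tt|TT
T/III-1 ? II-2×II-1: tt|Tt
T/III-2 aff II-2×II-1: Tt
T/III-3 aff ·: Tt|TT
T/IV-1 aff III-2×III-3: Tt|TT
⇒ T over [I-1,I-2,II-1,II-2,III-1,III-2,III-3,IV-1]: 12 consistent

II-1 ∈ {FF Ss tt, Ff Ss tt}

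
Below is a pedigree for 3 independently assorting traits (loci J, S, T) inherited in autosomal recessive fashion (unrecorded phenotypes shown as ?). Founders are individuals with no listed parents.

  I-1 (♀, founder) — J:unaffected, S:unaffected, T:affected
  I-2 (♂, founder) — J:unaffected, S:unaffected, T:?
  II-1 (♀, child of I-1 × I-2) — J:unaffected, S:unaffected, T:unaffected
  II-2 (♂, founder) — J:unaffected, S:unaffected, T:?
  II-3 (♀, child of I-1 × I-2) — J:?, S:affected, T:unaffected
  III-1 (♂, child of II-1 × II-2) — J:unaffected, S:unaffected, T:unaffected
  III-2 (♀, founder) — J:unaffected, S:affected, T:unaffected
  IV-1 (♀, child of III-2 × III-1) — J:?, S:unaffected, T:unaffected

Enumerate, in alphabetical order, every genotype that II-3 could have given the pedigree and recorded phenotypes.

II-3 ∈ {JJ ss Tt, Jj ss Tt, jj ss Tt}

J/I-1 un ·: JJ|Jj
J/I-2 un ·: JJ|Jj
J/II-1 un I-1×I-2: JJ|Jj
J/II-2 un ·: JJ|Jj
J/II-3 ? I-1×I-2: JJ|Jj|jj
J/III-1 un II-1×II-2: JJ|Jj
J/III-2 un ·: JJ|Jj
J/IV-1 ? III-2×III-1: JJ|Jj|jj
⇒ J over [I-1,I-2,II-1,II-2,II-3,III-1,III-2,IV-1]: 200 consistent
S/I-1 un ·: Ss
S/I-2 un ·: Ss
S/II-1 un I-1×I-2: SS|Ss
S/II-2 un ·: SS|Ss
S/II-3 aff I-1×I-2: ss
S/III-1 un II-1×II-2: SS|Ss
S/III-2 aff ·: ss
S/IV-1 un III-2×III-1: Ss
⇒ S over [I-1,I-2,II-1,II-2,II-3,III-1,III-2,IV-1]: 7 consistent
T/I-1 aff ·: tt
T/I-2 ? ·: TT|Tt
T/II-1 un I-1×I-2: Tt
T/II-2 ? ·: TT|Tt|tt
T/II-3 un I-1×I-2: Tt
T/III-1 un II-1×II-2: TT|Tt
T/III-2 un ·: TT|Tt
T/IV-1 un III-2×III-1: TT|Tt
⇒ T over [I-1,I-2,II-1,II-2,II-3,III-1,III-2,IV-1]: 36 consistent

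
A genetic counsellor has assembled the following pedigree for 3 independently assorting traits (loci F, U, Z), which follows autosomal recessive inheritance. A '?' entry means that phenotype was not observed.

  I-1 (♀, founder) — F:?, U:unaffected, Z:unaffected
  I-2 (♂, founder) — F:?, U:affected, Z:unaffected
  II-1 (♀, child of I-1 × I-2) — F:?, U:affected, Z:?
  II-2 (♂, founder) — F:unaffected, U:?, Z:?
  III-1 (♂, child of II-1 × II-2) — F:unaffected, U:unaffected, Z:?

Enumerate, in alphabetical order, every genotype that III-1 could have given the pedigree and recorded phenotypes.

F/I-1 ? ·: FF|Ff|ff
F/I-2 ? ·: FF|Ff|ff
F/II-1 ? I-1×I-2: FF|Ff|ff
F/II-2 un ·: FF|Ff
F/III-1 un II-1×II-2: FF|Ff
⇒ F over [I-1,I-2,II-1,II-2,III-1]: 48 consistent
U/I-1 un ·: Uu
U/I-2 aff ·: uu
U/II-1 aff I-1×I-2: uu
U/II-2 ? ·: UU|Uu
U/III-1 un II-1×II-2: Uu
⇒ U over [I-1,I-2,II-1,II-2,III-1]: 2 consistent
Z/I-1 un ·: ZZ|Zz
Z/I-2 un ·: ZZ|Zz
Z/II-1 ? I-1×I-2: ZZ|Zz|zz
Z/II-2 ? ·: ZZ|Zz|zz
Z/III-1 ? II-1×II-2: ZZ|Zz|zz
⇒ Z over [I-1,I-2,II-1,II-2,III-1]: 41 consistent

III-1 ∈ {FF Uu ZZ, FF Uu Zz, FF Uu zz, Ff Uu ZZ, Ff Uu Zz, Ff Uu zz}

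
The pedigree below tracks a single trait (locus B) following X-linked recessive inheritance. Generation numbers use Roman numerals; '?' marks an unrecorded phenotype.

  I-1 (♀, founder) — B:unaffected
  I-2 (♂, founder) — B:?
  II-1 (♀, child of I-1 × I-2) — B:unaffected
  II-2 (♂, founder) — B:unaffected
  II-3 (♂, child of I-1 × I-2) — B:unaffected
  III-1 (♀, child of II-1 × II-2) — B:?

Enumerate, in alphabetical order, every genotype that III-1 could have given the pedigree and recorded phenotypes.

B/I-1 un ·: X^BX^B|X^BX^b
B/I-2 ? ·: X^BY|X^bY
B/II-1 un I-1×I-2: X^BX^B|X^BX^b
B/II-2 un ·: X^BY
B/II-3 un I-1×I-2: X^BY
B/III-1 ? II-1×II-2: X^BX^B|X^BX^b
⇒ B over [I-1,I-2,II-1,II-2,II-3,III-1]: 8 consistent

III-1 ∈ {X^BX^B, X^BX^b}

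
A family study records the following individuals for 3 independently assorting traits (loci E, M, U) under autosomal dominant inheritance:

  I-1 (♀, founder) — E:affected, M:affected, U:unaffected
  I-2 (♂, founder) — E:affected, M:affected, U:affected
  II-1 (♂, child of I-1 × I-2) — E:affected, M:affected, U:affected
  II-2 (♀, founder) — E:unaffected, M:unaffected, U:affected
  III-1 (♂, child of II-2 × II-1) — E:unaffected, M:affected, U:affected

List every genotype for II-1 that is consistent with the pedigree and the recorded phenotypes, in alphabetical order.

E/I-1 aff ·: Ee|EE
E/I-2 aff ·: Ee|EE
E/II-1 aff I-1×I-2: Ee
E/II-2 un ·: ee
E/III-1 un II-2×II-1: ee
⇒ E over [I-1,I-2,II-1,II-2,III-1]: 3 consistent
M/I-1 aff ·: Mm|MM
M/I-2 aff ·: Mm|MM
M/II-1 aff I-1×I-2: Mm|MM
M/II-2 un ·: mm
M/III-1 aff II-2×II-1: Mm
⇒ M over [I-1,I-2,II-1,II-2,III-1]: 7 consistent
U/I-1 un ·: uu
U/I-2 aff ·: Uu|UU
U/II-1 aff I-1×I-2: Uu
U/II-2 aff ·: Uu|UU
U/III-1 aff II-2×II-1: Uu|UU
⇒ U over [I-1,I-2,II-1,II-2,III-1]: 8 consistent

II-1 ∈ {Ee MM Uu, Ee Mm Uu}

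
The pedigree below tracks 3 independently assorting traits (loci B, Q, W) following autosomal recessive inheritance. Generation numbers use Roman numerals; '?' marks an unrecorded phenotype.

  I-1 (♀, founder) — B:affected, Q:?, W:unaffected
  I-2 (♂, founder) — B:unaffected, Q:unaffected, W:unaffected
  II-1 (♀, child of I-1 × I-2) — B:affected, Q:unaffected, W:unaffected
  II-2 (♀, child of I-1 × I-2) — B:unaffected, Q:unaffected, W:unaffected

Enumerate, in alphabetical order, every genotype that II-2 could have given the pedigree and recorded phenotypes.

B/I-1 aff ·: bb
B/I-2 un ·: Bb
B/II-1 aff I-1×I-2: bb
B/II-2 un I-1×I-2: Bb
⇒ B over [I-1,I-2,II-1,II-2]: 1 consistent
Q/I-1 ? ·: QQ|Qq|qq
Q/I-2 un ·: QQ|Qq
Q/II-1 un I-1×I-2: QQ|Qq
Q/II-2 un I-1×I-2: QQ|Qq
⇒ Q over [I-1,I-2,II-1,II-2]: 15 consistent
W/I-1 un ·: WW|Ww
W/I-2 un ·: WW|Ww
W/II-1 un I-1×I-2: WW|Ww
W/II-2 un I-1×I-2: WW|Ww
⇒ W over [I-1,I-2,II-1,II-2]: 13 consistent

II-2 ∈ {Bb QQ WW, Bb QQ Ww, Bb Qq WW, Bb Qq Ww}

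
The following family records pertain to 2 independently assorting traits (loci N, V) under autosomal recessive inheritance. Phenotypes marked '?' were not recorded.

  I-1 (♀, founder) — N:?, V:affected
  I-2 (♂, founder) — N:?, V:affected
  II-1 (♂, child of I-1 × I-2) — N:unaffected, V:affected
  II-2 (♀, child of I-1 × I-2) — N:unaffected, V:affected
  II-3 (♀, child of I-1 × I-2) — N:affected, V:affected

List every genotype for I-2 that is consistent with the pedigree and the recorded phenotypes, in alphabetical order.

N/I-1 ? ·: Nn|nn
N/I-2 ? ·: Nn|nn
N/II-1 un I-1×I-2: NN|Nn
N/II-2 un I-1×I-2: NN|Nn
N/II-3 aff I-1×I-2: nn
⇒ N over [I-1,I-2,II-1,II-2,II-3]: 6 consistent
V/I-1 aff ·: vv
V/I-2 aff ·: vv
V/II-1 aff I-1×I-2: vv
V/II-2 aff I-1×I-2: vv
V/II-3 aff I-1×I-2: vv
⇒ V over [I-1,I-2,II-1,II-2,II-3]: 1 consistent

I-2 ∈ {Nn vv, nn vv}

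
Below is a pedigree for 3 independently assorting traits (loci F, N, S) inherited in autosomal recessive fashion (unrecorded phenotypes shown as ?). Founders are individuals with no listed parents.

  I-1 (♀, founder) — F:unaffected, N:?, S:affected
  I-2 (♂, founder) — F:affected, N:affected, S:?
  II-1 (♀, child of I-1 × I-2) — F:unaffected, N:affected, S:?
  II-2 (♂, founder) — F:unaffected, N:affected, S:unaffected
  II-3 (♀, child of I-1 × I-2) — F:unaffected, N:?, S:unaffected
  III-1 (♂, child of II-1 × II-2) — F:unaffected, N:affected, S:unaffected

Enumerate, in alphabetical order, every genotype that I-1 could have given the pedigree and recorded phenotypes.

F/I-1 un ·: FF|Ff
F/I-2 aff ·: ff
F/II-1 un I-1×I-2: Ff
F/II-2 un ·: FF|Ff
F/II-3 un I-1×I-2: Ff
F/III-1 un II-1×II-2: FF|Ff
⇒ F over [I-1,I-2,II-1,II-2,II-3,III-1]: 8 consistent
N/I-1 ? ·: Nn|nn
N/I-2 aff ·: nn
N/II-1 aff I-1×I-2: nn
N/II-2 aff ·: nn
N/II-3 ? I-1×I-2: Nn|nn
N/III-1 aff II-1×II-2: nn
⇒ N over [I-1,I-2,II-1,II-2,II-3,III-1]: 3 consistent
S/I-1 aff ·: ss
S/I-2 ? ·: SS|Ss
S/II-1 ? I-1×I-2: Ss|ss
S/II-2 un ·: SS|Ss
S/II-3 un I-1×I-2: Ss
S/III-1 un II-1×II-2: SS|Ss
⇒ S over [I-1,I-2,II-1,II-2,II-3,III-1]: 10 consistent

I-1 ∈ {FF Nn ss, FF nn ss, Ff Nn ss, Ff nn ss}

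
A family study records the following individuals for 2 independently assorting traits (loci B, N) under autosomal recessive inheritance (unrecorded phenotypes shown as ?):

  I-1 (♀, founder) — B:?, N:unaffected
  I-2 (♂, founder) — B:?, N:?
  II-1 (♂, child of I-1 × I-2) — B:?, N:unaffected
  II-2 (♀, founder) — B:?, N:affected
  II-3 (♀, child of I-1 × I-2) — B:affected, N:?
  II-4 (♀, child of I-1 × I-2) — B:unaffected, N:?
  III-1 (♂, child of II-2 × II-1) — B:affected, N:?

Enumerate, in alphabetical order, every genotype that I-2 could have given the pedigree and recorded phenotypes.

B/I-1 ? ·: Bb|bb
B/I-2 ? ·: Bb|bb
B/II-1 ? I-1×I-2: Bb|bb
B/II-2 ? ·: Bb|bb
B/II-3 aff I-1×I-2: bb
B/II-4 un I-1×I-2: BB|Bb
B/III-1 aff II-2×II-1: bb
⇒ B over [I-1,I-2,II-1,II-2,II-3,II-4,III-1]: 16 consistent
N/I-1 un ·: NN|Nn
N/I-2 ? ·: NN|Nn|nn
N/II-1 un I-1×I-2: NN|Nn
N/II-2 aff ·: nn
N/II-3 ? I-1×I-2: NN|Nn|nn
N/II-4 ? I-1×I-2: NN|Nn|nn
N/III-1 ? II-2×II-1: Nn|nn
⇒ N over [I-1,I-2,II-1,II-2,II-3,II-4,III-1]: 62 consistent

I-2 ∈ {Bb NN, Bb Nn, Bb nn, bb NN, bb Nn, bb nn}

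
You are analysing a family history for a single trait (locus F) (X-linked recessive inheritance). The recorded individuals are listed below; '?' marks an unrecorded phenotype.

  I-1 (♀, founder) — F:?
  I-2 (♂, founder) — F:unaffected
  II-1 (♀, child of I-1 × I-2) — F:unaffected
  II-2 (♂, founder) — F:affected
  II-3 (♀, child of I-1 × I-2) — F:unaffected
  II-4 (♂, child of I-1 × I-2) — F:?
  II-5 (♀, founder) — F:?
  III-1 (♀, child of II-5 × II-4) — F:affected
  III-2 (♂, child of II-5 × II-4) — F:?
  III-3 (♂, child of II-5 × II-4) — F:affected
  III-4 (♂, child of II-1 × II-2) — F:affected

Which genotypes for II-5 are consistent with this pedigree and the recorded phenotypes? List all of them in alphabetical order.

II-5 ∈ {X^FX^f, X^fX^f}

F/I-1 ? ·: X^FX^f|X^fX^f
F/I-2 un ·: X^FY
F/II-1 un I-1×I-2: X^FX^f
F/II-2 aff ·: X^fY
F/II-3 un I-1×I-2: X^FX^F|X^FX^f
F/II-4 ? I-1×I-2: X^fY
F/II-5 ? ·: X^FX^f|X^fX^f
F/III-1 aff II-5×II-4: X^fX^f
F/III-2 ? II-5×II-4: X^FY|X^fY
F/III-3 aff II-5×II-4: X^fY
F/III-4 aff II-1×II-2: X^fY
⇒ F over [I-1,I-2,II-1,II-2,II-3,II-4,II-5,III-1,III-2,III-3,III-4]: 9 consistent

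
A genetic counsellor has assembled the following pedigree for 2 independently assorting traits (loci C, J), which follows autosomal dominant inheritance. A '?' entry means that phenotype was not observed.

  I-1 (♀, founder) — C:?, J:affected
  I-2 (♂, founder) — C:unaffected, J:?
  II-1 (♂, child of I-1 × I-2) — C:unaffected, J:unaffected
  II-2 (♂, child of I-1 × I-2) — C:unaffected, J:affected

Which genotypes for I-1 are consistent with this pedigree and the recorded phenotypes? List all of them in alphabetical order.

I-1 ∈ {Cc Jj, cc Jj}

C/I-1 ? ·: cc|Cc
C/I-2 un ·: cc
C/II-1 un I-1×I-2: cc
C/II-2 un I-1×I-2: cc
⇒ C over [I-1,I-2,II-1,II-2]: 2 consistent
J/I-1 aff ·: Jj
J/I-2 ? ·: jj|Jj
J/II-1 un I-1×I-2: jj
J/II-2 aff I-1×I-2: Jj|JJ
⇒ J over [I-1,I-2,II-1,II-2]: 3 consistent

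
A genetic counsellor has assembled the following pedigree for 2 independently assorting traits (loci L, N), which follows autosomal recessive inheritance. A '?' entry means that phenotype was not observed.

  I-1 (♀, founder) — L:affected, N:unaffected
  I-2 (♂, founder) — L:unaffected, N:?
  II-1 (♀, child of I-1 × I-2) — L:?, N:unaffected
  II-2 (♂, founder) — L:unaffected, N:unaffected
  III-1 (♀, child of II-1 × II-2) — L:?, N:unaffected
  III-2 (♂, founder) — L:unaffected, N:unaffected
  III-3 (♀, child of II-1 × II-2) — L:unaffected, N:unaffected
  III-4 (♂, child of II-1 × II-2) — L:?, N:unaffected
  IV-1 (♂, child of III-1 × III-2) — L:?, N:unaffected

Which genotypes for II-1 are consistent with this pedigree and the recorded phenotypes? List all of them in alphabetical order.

L/I-1 aff ·: ll
L/I-2 un ·: LL|Ll
L/II-1 ? I-1×I-2: Ll|ll
L/II-2 un ·: LL|Ll
L/III-1 ? II-1×II-2: LL|Ll|ll
L/III-2 un ·: LL|Ll
L/III-3 un II-1×II-2: LL|Ll
L/III-4 ? II-1×II-2: LL|Ll|ll
L/IV-1 ? III-1×III-2: LL|Ll|ll
⇒ L over [I-1,I-2,II-1,II-2,III-1,III-2,III-3,III-4,IV-1]: 217 consistent
N/I-1 un ·: NN|Nn
N/I-2 ? ·: NN|Nn|nn
N/II-1 un I-1×I-2: NN|Nn
N/II-2 un ·: NN|Nn
N/III-1 un II-1×II-2: NN|Nn
N/III-2 un ·: NN|Nn
N/III-3 un II-1×II-2: NN|Nn
N/III-4 un II-1×II-2: NN|Nn
N/IV-1 un III-1×III-2: NN|Nn
⇒ N over [I-1,I-2,II-1,II-2,III-1,III-2,III-3,III-4,IV-1]: 404 consistent

II-1 ∈ {Ll NN, Ll Nn, ll NN, ll Nn}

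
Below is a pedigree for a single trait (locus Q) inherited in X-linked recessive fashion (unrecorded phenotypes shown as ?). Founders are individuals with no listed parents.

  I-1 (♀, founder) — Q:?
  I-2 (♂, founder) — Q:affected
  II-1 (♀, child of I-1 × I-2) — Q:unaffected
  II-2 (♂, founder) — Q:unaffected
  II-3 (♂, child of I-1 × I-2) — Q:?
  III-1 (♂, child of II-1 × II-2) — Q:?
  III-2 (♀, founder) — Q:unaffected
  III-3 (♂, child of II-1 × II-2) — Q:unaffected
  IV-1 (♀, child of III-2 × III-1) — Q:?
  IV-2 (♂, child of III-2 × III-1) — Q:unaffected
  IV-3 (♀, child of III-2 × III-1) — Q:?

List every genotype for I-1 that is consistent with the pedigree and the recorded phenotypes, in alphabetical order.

I-1 ∈ {X^QX^Q, X^QX^q}

Q/I-1 ? ·: X^QX^Q|X^QX^q
Q/I-2 aff ·: X^qY
Q/II-1 un I-1×I-2: X^QX^q
Q/II-2 un ·: X^QY
Q/II-3 ? I-1×I-2: X^QY|X^qY
Q/III-1 ? II-1×II-2: X^QY|X^qY
Q/III-2 un ·: X^QX^Q|X^QX^q
Q/III-3 un II-1×II-2: X^QY
Q/IV-1 ? III-2×III-1: X^QX^Q|X^QX^q|X^qX^q
Q/IV-2 un III-2×III-1: X^QY
Q/IV-3 ? III-2×III-1: X^QX^Q|X^QX^q|X^qX^q
⇒ Q over [I-1,I-2,II-1,II-2,II-3,III-1,III-2,III-3,IV-1,IV-2,IV-3]: 30 consistent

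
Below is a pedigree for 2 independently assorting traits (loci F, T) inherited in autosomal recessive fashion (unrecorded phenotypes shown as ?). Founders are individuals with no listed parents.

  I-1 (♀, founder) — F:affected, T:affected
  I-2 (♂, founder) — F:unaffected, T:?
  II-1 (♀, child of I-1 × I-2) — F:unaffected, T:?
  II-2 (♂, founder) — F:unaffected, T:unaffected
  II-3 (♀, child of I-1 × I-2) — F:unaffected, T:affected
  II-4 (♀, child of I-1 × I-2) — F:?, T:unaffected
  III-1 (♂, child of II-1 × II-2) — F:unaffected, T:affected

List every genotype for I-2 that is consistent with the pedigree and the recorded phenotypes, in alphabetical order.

F/I-1 aff ·: ff
F/I-2 un ·: FF|Ff
F/II-1 un I-1×I-2: Ff
F/II-2 un ·: FF|Ff
F/II-3 un I-1×I-2: Ff
F/II-4 ? I-1×I-2: Ff|ff
F/III-1 un II-1×II-2: FF|Ff
⇒ F over [I-1,I-2,II-1,II-2,II-3,II-4,III-1]: 12 consistent
T/I-1 aff ·: tt
T/I-2 ? ·: Tt
T/II-1 ? I-1×I-2: Tt|tt
T/II-2 un ·: Tt
T/II-3 aff I-1×I-2: tt
T/II-4 un I-1×I-2: Tt
T/III-1 aff II-1×II-2: tt
⇒ T over [I-1,I-2,II-1,II-2,II-3,II-4,III-1]: 2 consistent

I-2 ∈ {FF Tt, Ff Tt}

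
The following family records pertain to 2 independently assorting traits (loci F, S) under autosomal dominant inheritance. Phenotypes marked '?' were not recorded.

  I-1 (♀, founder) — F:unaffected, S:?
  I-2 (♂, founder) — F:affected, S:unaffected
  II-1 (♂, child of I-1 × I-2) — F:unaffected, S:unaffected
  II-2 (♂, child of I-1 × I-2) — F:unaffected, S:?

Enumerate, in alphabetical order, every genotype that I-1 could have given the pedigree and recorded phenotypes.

I-1 ∈ {ff Ss, ff ss}

F/I-1 un ·: ff
F/I-2 aff ·: Ff
F/II-1 un I-1×I-2: ff
F/II-2 un I-1×I-2: ff
⇒ F over [I-1,I-2,II-1,II-2]: 1 consistent
S/I-1 ? ·: ss|Ss
S/I-2 un ·: ss
S/II-1 un I-1×I-2: ss
S/II-2 ? I-1×I-2: ss|Ss
⇒ S over [I-1,I-2,II-1,II-2]: 3 consistent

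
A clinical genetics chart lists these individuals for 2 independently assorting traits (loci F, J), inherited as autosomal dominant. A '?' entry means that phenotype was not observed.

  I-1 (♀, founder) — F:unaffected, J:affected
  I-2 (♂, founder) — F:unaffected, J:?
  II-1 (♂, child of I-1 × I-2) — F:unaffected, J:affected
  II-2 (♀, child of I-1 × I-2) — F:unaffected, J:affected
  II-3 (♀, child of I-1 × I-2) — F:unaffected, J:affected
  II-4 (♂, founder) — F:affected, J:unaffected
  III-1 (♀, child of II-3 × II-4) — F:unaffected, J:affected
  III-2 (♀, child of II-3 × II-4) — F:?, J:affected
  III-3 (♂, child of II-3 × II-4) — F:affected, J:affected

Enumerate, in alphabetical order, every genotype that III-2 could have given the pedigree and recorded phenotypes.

III-2 ∈ {Ff Jj, ff Jj}

F/I-1 un ·: ff
F/I-2 un ·: ff
F/II-1 un I-1×I-2: ff
F/II-2 un I-1×I-2: ff
F/II-3 un I-1×I-2: ff
F/II-4 aff ·: Ff
F/III-1 un II-3×II-4: ff
F/III-2 ? II-3×II-4: ff|Ff
F/III-3 aff II-3×II-4: Ff
⇒ F over [I-1,I-2,II-1,II-2,II-3,II-4,III-1,III-2,III-3]: 2 consistent
J/I-1 aff ·: Jj|JJ
J/I-2 ? ·: jj|Jj|JJ
J/II-1 aff I-1×I-2: Jj|JJ
J/II-2 aff I-1×I-2: Jj|JJ
J/II-3 aff I-1×I-2: Jj|JJ
J/II-4 un ·: jj
J/III-1 aff II-3×II-4: Jj
J/III-2 aff II-3×II-4: Jj
J/III-3 aff II-3×II-4: Jj
⇒ J over [I-1,I-2,II-1,II-2,II-3,II-4,III-1,III-2,III-3]: 27 consistent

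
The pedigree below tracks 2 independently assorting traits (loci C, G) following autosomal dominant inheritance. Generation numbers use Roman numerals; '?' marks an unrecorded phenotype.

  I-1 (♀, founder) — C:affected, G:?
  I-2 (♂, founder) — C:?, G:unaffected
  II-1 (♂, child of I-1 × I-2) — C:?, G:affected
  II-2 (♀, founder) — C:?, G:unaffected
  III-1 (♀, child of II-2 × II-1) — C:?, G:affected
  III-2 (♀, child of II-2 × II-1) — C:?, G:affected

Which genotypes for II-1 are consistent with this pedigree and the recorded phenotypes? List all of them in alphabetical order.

C/I-1 aff ·: Cc|CC
C/I-2 ? ·: cc|Cc|CC
C/II-1 ? I-1×I-2: cc|Cc|CC
C/II-2 ? ·: cc|Cc|CC
C/III-1 ? II-2×II-1: cc|Cc|CC
C/III-2 ? II-2×II-1: cc|Cc|CC
⇒ C over [I-1,I-2,II-1,II-2,III-1,III-2]: 121 consistent
G/I-1 ? ·: Gg|GG
G/I-2 un ·: gg
G/II-1 aff I-1×I-2: Gg
G/II-2 un ·: gg
G/III-1 aff II-2×II-1: Gg
G/III-2 aff II-2×II-1: Gg
⇒ G over [I-1,I-2,II-1,II-2,III-1,III-2]: 2 consistent

II-1 ∈ {CC Gg, Cc Gg, cc Gg}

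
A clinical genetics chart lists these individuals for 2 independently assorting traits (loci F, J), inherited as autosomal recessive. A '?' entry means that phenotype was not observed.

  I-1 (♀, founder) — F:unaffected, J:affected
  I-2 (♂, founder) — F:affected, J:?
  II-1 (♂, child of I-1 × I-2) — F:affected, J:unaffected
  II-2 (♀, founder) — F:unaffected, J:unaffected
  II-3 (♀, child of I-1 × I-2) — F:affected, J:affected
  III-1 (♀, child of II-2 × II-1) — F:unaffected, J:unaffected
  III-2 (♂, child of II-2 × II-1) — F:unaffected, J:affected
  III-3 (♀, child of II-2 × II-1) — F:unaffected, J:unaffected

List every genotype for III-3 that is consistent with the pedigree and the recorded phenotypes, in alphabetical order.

F/I-1 un ·: Ff
F/I-2 aff ·: ff
F/II-1 aff I-1×I-2: ff
F/II-2 un ·: FF|Ff
F/II-3 aff I-1×I-2: ff
F/III-1 un II-2×II-1: Ff
F/III-2 un II-2×II-1: Ff
F/III-3 un II-2×II-1: Ff
⇒ F over [I-1,I-2,II-1,II-2,II-3,III-1,III-2,III-3]: 2 consistent
J/I-1 aff ·: jj
J/I-2 ? ·: Jj
J/II-1 un I-1×I-2: Jj
J/II-2 un ·: Jj
J/II-3 aff I-1×I-2: jj
J/III-1 un II-2×II-1: JJ|Jj
J/III-2 aff II-2×II-1: jj
J/III-3 un II-2×II-1: JJ|Jj
⇒ J over [I-1,I-2,II-1,II-2,II-3,III-1,III-2,III-3]: 4 consistent

III-3 ∈ {Ff JJ, Ff Jj}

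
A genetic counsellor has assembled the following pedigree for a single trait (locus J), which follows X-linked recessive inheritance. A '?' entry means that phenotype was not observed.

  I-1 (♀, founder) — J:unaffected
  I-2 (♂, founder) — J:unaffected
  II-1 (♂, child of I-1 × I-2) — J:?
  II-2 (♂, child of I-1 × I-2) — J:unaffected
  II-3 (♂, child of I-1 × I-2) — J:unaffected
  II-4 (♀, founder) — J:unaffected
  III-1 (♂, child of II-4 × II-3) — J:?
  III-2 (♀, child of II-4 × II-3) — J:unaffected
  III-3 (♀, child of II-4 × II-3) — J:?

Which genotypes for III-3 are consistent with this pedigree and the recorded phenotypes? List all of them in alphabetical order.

III-3 ∈ {X^JX^J, X^JX^j}

J/I-1 un ·: X^JX^J|X^JX^j
J/I-2 un ·: X^JY
J/II-1 ? I-1×I-2: X^JY|X^jY
J/II-2 un I-1×I-2: X^JY
J/II-3 un I-1×I-2: X^JY
J/II-4 un ·: X^JX^J|X^JX^j
J/III-1 ? II-4×II-3: X^JY|X^jY
J/III-2 un II-4×II-3: X^JX^J|X^JX^j
J/III-3 ? II-4×II-3: X^JX^J|X^JX^j
⇒ J over [I-1,I-2,II-1,II-2,II-3,II-4,III-1,III-2,III-3]: 27 consistent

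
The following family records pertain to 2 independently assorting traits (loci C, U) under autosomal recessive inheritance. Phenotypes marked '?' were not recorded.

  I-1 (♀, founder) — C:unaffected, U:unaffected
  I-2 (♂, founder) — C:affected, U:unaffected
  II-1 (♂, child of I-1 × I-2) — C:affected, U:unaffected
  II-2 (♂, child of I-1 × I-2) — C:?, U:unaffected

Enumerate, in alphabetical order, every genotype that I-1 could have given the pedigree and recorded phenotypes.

C/I-1 un ·: Cc
C/I-2 aff ·: cc
C/II-1 aff I-1×I-2: cc
C/II-2 ? I-1×I-2: Cc|cc
⇒ C over [I-1,I-2,II-1,II-2]: 2 consistent
U/I-1 un ·: UU|Uu
U/I-2 un ·: UU|Uu
U/II-1 un I-1×I-2: UU|Uu
U/II-2 un I-1×I-2: UU|Uu
⇒ U over [I-1,I-2,II-1,II-2]: 13 consistent

I-1 ∈ {Cc UU, Cc Uu}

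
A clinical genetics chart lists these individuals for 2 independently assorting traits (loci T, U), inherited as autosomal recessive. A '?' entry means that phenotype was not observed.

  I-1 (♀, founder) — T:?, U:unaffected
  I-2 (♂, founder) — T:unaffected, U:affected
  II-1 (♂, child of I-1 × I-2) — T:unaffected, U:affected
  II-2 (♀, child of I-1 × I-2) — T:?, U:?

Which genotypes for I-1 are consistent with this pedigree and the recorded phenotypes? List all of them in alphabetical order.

I-1 ∈ {TT Uu, Tt Uu, tt Uu}

T/I-1 ? ·: TT|Tt|tt
T/I-2 un ·: TT|Tt
T/II-1 un I-1×I-2: TT|Tt
T/II-2 ? I-1×I-2: TT|Tt|tt
⇒ T over [I-1,I-2,II-1,II-2]: 18 consistent
U/I-1 un ·: Uu
U/I-2 aff ·: uu
U/II-1 aff I-1×I-2: uu
U/II-2 ? I-1×I-2: Uu|uu
⇒ U over [I-1,I-2,II-1,II-2]: 2 consistent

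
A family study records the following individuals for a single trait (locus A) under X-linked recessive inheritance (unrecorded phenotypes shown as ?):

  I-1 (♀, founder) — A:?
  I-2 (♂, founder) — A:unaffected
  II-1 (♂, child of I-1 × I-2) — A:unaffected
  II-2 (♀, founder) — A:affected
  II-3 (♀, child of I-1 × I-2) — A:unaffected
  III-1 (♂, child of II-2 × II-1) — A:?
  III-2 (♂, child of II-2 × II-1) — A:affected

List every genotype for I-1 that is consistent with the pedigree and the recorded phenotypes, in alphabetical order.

I-1 ∈ {X^AX^A, X^AX^a}

A/I-1 ? ·: X^AX^A|X^AX^a
A/I-2 un ·: X^AY
A/II-1 un I-1×I-2: X^AY
A/II-2 aff ·: X^aX^a
A/II-3 un I-1×I-2: X^AX^A|X^AX^a
A/III-1 ? II-2×II-1: X^aY
A/III-2 aff II-2×II-1: X^aY
⇒ A over [I-1,I-2,II-1,II-2,II-3,III-1,III-2]: 3 consistent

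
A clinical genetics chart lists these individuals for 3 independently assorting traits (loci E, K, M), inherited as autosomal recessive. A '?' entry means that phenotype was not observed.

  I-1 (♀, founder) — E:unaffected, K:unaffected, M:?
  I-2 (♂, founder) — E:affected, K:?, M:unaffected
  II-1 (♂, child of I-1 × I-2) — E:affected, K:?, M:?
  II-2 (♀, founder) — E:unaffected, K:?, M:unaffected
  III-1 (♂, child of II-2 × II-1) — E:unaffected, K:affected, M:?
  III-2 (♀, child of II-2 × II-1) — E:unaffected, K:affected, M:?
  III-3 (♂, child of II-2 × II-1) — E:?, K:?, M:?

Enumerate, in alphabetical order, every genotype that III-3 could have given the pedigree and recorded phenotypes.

III-3 ∈ {Ee KK MM, Ee KK Mm, Ee KK mm, Ee Kk MM, Ee Kk Mm, Ee Kk mm, Ee kk MM, Ee kk Mm, Ee kk mm, ee KK MM, ee KK Mm, ee KK mm, ee Kk MM, ee Kk Mm, ee Kk mm, ee kk MM, ee kk Mm, ee kk mm}

E/I-1 un ·: Ee
E/I-2 aff ·: ee
E/II-1 aff I-1×I-2: ee
E/II-2 un ·: EE|Ee
E/III-1 un II-2×II-1: Ee
E/III-2 un II-2×II-1: Ee
E/III-3 ? II-2×II-1: Ee|ee
⇒ E over [I-1,I-2,II-1,II-2,III-1,III-2,III-3]: 3 consistent
K/I-1 un ·: KK|Kk
K/I-2 ? ·: KK|Kk|kk
K/II-1 ? I-1×I-2: Kk|kk
K/II-2 ? ·: Kk|kk
K/III-1 aff II-2×II-1: kk
K/III-2 aff II-2×II-1: kk
K/III-3 ? II-2×II-1: KK|Kk|kk
⇒ K over [I-1,I-2,II-1,II-2,III-1,III-2,III-3]: 31 consistent
M/I-1 ? ·: MM|Mm|mm
M/I-2 un ·: MM|Mm
M/II-1 ? I-1×I-2: MM|Mm|mm
M/II-2 un ·: MM|Mm
M/III-1 ? II-2×II-1: MM|Mm|mm
M/III-2 ? II-2×II-1: MM|Mm|mm
M/III-3 ? II-2×II-1: MM|Mm|mm
⇒ M over [I-1,I-2,II-1,II-2,III-1,III-2,III-3]: 229 consistent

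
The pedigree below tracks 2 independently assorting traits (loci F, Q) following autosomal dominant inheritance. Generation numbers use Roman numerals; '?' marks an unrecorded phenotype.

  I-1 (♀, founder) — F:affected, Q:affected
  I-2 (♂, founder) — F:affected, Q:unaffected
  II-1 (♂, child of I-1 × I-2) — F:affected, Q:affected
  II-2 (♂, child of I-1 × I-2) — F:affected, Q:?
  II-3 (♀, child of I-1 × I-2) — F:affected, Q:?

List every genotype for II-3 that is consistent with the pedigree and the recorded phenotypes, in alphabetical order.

F/I-1 aff ·: Ff|FF
F/I-2 aff ·: Ff|FF
F/II-1 aff I-1×I-2: Ff|FF
F/II-2 aff I-1×I-2: Ff|FF
F/II-3 aff I-1×I-2: Ff|FF
⇒ F over [I-1,I-2,II-1,II-2,II-3]: 25 consistent
Q/I-1 aff ·: Qq|QQ
Q/I-2 un ·: qq
Q/II-1 aff I-1×I-2: Qq
Q/II-2 ? I-1×I-2: qq|Qq
Q/II-3 ? I-1×I-2: qq|Qq
⇒ Q over [I-1,I-2,II-1,II-2,II-3]: 5 consistent

II-3 ∈ {FF Qq, FF qq, Ff Qq, Ff qq}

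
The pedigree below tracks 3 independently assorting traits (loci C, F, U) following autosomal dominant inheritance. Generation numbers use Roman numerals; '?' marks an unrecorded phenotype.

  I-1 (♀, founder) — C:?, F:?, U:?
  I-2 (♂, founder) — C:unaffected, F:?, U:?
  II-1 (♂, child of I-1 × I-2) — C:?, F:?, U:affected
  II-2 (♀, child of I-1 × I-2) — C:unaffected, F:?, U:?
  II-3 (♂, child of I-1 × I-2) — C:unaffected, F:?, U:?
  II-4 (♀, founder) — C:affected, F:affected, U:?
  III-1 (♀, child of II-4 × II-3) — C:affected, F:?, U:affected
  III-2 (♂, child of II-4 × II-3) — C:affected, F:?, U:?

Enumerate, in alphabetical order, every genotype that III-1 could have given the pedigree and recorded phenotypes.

III-1 ∈ {Cc FF UU, Cc FF Uu, Cc Ff UU, Cc Ff Uu, Cc ff UU, Cc ff Uu}

C/I-1 ? ·: cc|Cc
C/I-2 un ·: cc
C/II-1 ? I-1×I-2: cc|Cc
C/II-2 un I-1×I-2: cc
C/II-3 un I-1×I-2: cc
C/II-4 aff ·: Cc|CC
C/III-1 aff II-4×II-3: Cc
C/III-2 aff II-4×II-3: Cc
⇒ C over [I-1,I-2,II-1,II-2,II-3,II-4,III-1,III-2]: 6 consistent
F/I-1 ? ·: ff|Ff|FF
F/I-2 ? ·: ff|Ff|FF
F/II-1 ? I-1×I-2: ff|Ff|FF
F/II-2 ? I-1×I-2: ff|Ff|FF
F/II-3 ? I-1×I-2: ff|Ff|FF
F/II-4 aff ·: Ff|FF
F/III-1 ? II-4×II-3: ff|Ff|FF
F/III-2 ? II-4×II-3: ff|Ff|FF
⇒ F over [I-1,I-2,II-1,II-2,II-3,II-4,III-1,III-2]: 531 consistent
U/I-1 ? ·: uu|Uu|UU
U/I-2 ? ·: uu|Uu|UU
U/II-1 aff I-1×I-2: Uu|UU
U/II-2 ? I-1×I-2: uu|Uu|UU
U/II-3 ? I-1×I-2: uu|Uu|UU
U/II-4 ? ·: uu|Uu|UU
U/III-1 aff II-4×II-3: Uu|UU
U/III-2 ? II-4×II-3: uu|Uu|UU
⇒ U over [I-1,I-2,II-1,II-2,II-3,II-4,III-1,III-2]: 360 consistent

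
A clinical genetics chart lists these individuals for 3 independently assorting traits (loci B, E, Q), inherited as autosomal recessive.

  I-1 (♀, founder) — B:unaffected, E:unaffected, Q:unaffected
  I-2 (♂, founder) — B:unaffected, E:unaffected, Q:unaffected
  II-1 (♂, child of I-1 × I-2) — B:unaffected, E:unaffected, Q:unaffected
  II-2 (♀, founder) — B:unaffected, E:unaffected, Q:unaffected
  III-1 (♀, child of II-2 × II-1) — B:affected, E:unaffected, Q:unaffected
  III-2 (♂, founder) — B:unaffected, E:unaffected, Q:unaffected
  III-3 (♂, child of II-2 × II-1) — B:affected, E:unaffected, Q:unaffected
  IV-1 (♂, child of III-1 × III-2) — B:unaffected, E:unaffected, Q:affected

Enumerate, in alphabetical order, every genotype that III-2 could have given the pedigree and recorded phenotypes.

B/I-1 un ·: BB|Bb
B/I-2 un ·: BB|Bb
B/II-1 un I-1×I-2: Bb
B/II-2 un ·: Bb
B/III-1 aff II-2×II-1: bb
B/III-2 un ·: BB|Bb
B/III-3 aff II-2×II-1: bb
B/IV-1 un III-1×III-2: Bb
⇒ B over [I-1,I-2,II-1,II-2,III-1,III-2,III-3,IV-1]: 6 consistent
E/I-1 un ·: EE|Ee
E/I-2 un ·: EE|Ee
E/II-1 un I-1×I-2: EE|Ee
E/II-2 un ·: EE|Ee
E/III-1 un II-2×II-1: EE|Ee
E/III-2 un ·: EE|Ee
E/III-3 un II-2×II-1: EE|Ee
E/IV-1 un III-1×III-2: EE|Ee
⇒ E over [I-1,I-2,II-1,II-2,III-1,III-2,III-3,IV-1]: 152 consistent
Q/I-1 un ·: QQ|Qq
Q/I-2 un ·: QQ|Qq
Q/II-1 un I-1×I-2: QQ|Qq
Q/II-2 un ·: QQ|Qq
Q/III-1 un II-2×II-1: Qq
Q/III-2 un ·: Qq
Q/III-3 un II-2×II-1: QQ|Qq
Q/IV-1 aff III-1×III-2: qq
⇒ Q over [I-1,I-2,II-1,II-2,III-1,III-2,III-3,IV-1]: 20 consistent

III-2 ∈ {BB EE Qq, BB Ee Qq, Bb EE Qq, Bb Ee Qq}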